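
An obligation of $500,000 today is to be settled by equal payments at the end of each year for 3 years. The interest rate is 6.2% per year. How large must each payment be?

$187,747.48

Level ordinary annuity; solve PV = PMT × [(1 − (1+r)^−n)/r] for PMT.
Periodic rate r = 0.062 per year.
With n = 3: PMT = 500,000 / ([(1 − (1+r)^−n)/r]) = $187,747.48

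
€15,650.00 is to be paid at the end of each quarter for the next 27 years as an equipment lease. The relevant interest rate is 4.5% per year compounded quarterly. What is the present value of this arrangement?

€975,545.04

This is an ordinary annuity: 108 payments of €15,650.00 at the end of each quarter.
Periodic rate r = 0.045/4 per quarter; n is counted in quarters.
PV = PMT × [(1 − (1+r)^−n)/r] = 15,650 × [1 − (1+r)^−108] / r = €975,545.04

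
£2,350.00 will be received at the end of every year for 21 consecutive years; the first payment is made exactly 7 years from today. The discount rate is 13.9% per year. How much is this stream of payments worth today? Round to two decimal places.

Ordinary annuity of 21 payments, first payment at period 7.
Periodic rate r = 0.139 per year.
The ordinary-annuity PV formula values the stream one period before the first payment (period 6); discount that back 6 periods:
PV₀ = 2,350 × [1 − (1+r)^−21] / r × (1+r)^−6 = £7,239.63

£7,239.63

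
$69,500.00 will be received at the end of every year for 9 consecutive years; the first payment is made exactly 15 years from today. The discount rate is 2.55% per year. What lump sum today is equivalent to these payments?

$388,478.66

Ordinary annuity of 9 payments, first payment at period 15.
Periodic rate r = 0.0255 per year.
The ordinary-annuity PV formula values the stream one period before the first payment (period 14); discount that back 14 periods:
PV₀ = 69,500 × [1 − (1+r)^−9] / r × (1+r)^−14 = $388,478.66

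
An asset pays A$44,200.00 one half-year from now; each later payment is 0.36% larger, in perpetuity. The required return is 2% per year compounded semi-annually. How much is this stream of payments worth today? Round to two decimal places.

A$6,906,250.00

Periodic rate r = 0.02/2 per half-year.
Growing perpetuity (Gordon): PV = PMT₁ / (r − g) = 44,200 / (r − 0.0036) = A$6,906,250.00.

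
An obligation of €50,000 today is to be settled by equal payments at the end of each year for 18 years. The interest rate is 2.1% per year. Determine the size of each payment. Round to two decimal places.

€3,364.50

Level ordinary annuity; solve PV = PMT × [(1 − (1+r)^−n)/r] for PMT.
Periodic rate r = 0.021 per year.
With n = 18: PMT = 50,000 / ([(1 − (1+r)^−n)/r]) = €3,364.50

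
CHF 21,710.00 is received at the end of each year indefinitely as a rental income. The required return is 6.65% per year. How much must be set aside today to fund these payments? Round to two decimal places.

CHF 326,466.17

Periodic rate r = 0.0665 per year.
Level perpetuity: PV = PMT / r = 21,710 / (0.0665) = CHF 326,466.17.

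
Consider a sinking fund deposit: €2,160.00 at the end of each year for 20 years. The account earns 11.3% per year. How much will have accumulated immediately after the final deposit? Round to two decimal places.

€143,544.14

This is an ordinary annuity: 20 deposits of €2,160.00 at the end of each year.
Periodic rate r = 0.113 per year.
FV = PMT × [((1+r)^n − 1)/r] = 2,160 × [(1+r)^20 − 1] / r = €143,544.14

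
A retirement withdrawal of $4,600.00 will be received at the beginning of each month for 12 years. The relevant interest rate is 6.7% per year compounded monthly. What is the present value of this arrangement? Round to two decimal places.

$456,876.29

This is an annuity due: 144 payments of $4,600.00 at the beginning of each month.
Periodic rate r = 0.067/12 per month; n is counted in months.
PV = PMT × [(1 − (1+r)^−n)/r] × (1+r) = 4,600 × [1 − (1+r)^−144] / r × (1+r) = $456,876.29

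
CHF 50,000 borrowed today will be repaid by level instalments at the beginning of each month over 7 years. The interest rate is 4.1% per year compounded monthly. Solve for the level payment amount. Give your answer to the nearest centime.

Level annuity due; solve PV = PMT × [(1 − (1+r)^−n)/r] × (1+r) for PMT.
Periodic rate r = 0.041/12 per month; n is counted in months.
With n = 84: PMT = 50,000 / ([(1 − (1+r)^−n)/r] × (1+r)) = CHF 683.41

CHF 683.41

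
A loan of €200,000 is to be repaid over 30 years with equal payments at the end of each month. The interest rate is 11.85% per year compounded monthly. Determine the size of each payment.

€2,034.16

Level ordinary annuity; solve PV = PMT × [(1 − (1+r)^−n)/r] for PMT.
Periodic rate r = 0.1185/12 per month; n is counted in months.
With n = 360: PMT = 200,000 / ([(1 − (1+r)^−n)/r]) = €2,034.16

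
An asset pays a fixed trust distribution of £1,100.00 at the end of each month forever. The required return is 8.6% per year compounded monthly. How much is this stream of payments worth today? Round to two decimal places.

Periodic rate r = 0.086/12 per month.
Level perpetuity: PV = PMT / r = 1,100 / (0.086/12) = £153,488.37.

£153,488.37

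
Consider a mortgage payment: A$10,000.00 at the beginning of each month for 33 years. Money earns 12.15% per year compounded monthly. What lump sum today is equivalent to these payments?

A$979,185.78

This is an annuity due: 396 payments of A$10,000.00 at the beginning of each month.
Periodic rate r = 0.1215/12 per month; n is counted in months.
PV = PMT × [(1 − (1+r)^−n)/r] × (1+r) = 10,000 × [1 − (1+r)^−396] / r × (1+r) = A$979,185.78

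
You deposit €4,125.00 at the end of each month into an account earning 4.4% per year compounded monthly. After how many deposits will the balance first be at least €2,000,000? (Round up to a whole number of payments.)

280 payments

Periodic rate r = 0.044/12 per month; n is counted in months.
Ordinary annuity FV: 2,000,000 = 4,125 × [((1+r)^n − 1)/r].
(1+r)^n = 1 + 2,000,000 × r / 4,125, so n = ln(1 + 2,000,000·r/4,125) / ln(1+r) = 279.14.
Round up to a whole number of payments: n = 280.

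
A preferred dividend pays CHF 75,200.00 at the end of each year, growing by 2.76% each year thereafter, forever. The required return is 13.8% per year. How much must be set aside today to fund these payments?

Periodic rate r = 0.138 per year.
Growing perpetuity (Gordon): PV = PMT₁ / (r − g) = 75,200 / (r − 0.0276) = CHF 681,159.42.

CHF 681,159.42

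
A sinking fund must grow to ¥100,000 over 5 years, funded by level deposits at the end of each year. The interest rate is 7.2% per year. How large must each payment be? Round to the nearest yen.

Level ordinary annuity; solve FV = PMT × [((1+r)^n − 1)/r] for PMT.
Periodic rate r = 0.072 per year.
With n = 5: PMT = 100,000 / ([((1+r)^n − 1)/r]) = ¥17,320

¥17,320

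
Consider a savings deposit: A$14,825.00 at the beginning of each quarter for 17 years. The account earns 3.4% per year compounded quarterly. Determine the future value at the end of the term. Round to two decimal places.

A$1,368,670.66

This is an annuity due: 68 deposits of A$14,825.00 at the beginning of each quarter.
Periodic rate r = 0.034/4 per quarter; n is counted in quarters.
FV = PMT × [((1+r)^n − 1)/r] × (1+r) = 14,825 × [(1+r)^68 − 1] / r × (1+r) = A$1,368,670.66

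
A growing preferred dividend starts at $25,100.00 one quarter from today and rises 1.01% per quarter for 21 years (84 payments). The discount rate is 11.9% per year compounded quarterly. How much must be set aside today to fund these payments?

$1,024,163.38

Periodic rate r = 0.119/4 per quarter; n is counted in quarters.
Growing ordinary annuity: PV = PMT₁ × [1 − ((1+g)/(1+r))^n] / (r − g) = 25,100 × [1 − ((1+0.0101)/(1+r))^84] / (r − 0.0101) = $1,024,163.38.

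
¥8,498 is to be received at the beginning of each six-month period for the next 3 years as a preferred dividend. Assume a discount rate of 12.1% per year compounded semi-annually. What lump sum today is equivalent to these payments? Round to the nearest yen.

This is an annuity due: 6 payments of ¥8,498 at the beginning of each six-month period.
Periodic rate r = 0.121/2 per half-year; n is counted in half-years.
PV = PMT × [(1 − (1+r)^−n)/r] × (1+r) = 8,498 × [1 − (1+r)^−6] / r × (1+r) = ¥44,246

¥44,246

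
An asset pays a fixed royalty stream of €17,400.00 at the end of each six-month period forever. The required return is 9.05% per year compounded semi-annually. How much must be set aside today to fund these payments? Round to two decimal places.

€384,530.39

Periodic rate r = 0.0905/2 per half-year.
Level perpetuity: PV = PMT / r = 17,400 / (0.0905/2) = €384,530.39.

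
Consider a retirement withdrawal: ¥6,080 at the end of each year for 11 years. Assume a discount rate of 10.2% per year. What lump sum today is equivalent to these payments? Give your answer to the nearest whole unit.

¥39,129

This is an ordinary annuity: 11 payments of ¥6,080 at the end of each year.
Periodic rate r = 0.102 per year.
PV = PMT × [(1 − (1+r)^−n)/r] = 6,080 × [1 − (1+r)^−11] / r = ¥39,129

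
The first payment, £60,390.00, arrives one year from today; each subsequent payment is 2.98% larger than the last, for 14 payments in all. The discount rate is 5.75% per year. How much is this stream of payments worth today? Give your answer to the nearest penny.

£676,654.83

Periodic rate r = 0.0575 per year.
Growing ordinary annuity: PV = PMT₁ × [1 − ((1+g)/(1+r))^n] / (r − g) = 60,390 × [1 − ((1+0.0298)/(1+r))^14] / (r − 0.0298) = £676,654.83.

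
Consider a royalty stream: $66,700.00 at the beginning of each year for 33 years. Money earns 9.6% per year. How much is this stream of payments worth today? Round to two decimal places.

This is an annuity due: 33 payments of $66,700.00 at the beginning of each year.
Periodic rate r = 0.096 per year.
PV = PMT × [(1 − (1+r)^−n)/r] × (1+r) = 66,700 × [1 − (1+r)^−33] / r × (1+r) = $724,515.93

$724,515.93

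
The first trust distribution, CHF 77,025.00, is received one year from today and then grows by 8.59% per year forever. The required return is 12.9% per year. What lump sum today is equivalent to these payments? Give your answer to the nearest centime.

CHF 1,787,122.97

Periodic rate r = 0.129 per year.
Growing perpetuity (Gordon): PV = PMT₁ / (r − g) = 77,025 / (r − 0.0859) = CHF 1,787,122.97.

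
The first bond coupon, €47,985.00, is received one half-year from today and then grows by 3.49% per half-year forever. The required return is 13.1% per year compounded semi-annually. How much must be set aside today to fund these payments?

€1,568,137.25

Periodic rate r = 0.131/2 per half-year.
Growing perpetuity (Gordon): PV = PMT₁ / (r − g) = 47,985 / (r − 0.0349) = €1,568,137.25.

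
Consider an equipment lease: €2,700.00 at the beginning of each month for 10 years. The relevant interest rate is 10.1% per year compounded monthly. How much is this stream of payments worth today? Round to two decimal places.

€205,171.07

This is an annuity due: 120 payments of €2,700.00 at the beginning of each month.
Periodic rate r = 0.101/12 per month; n is counted in months.
PV = PMT × [(1 − (1+r)^−n)/r] × (1+r) = 2,700 × [1 − (1+r)^−120] / r × (1+r) = €205,171.07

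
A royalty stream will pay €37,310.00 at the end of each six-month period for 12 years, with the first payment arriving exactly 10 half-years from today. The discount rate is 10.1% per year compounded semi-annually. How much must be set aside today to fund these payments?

Ordinary annuity of 24 payments, first payment at period 10.
Periodic rate r = 0.101/2 per half-year; n is counted in half-years.
The ordinary-annuity PV formula values the stream one period before the first payment (period 9); discount that back 9 periods:
PV₀ = 37,310 × [1 − (1+r)^−24] / r × (1+r)^−9 = €328,842.14

€328,842.14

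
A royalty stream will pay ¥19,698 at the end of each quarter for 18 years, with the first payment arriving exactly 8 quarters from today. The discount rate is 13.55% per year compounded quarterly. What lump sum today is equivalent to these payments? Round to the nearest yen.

Ordinary annuity of 72 payments, first payment at period 8.
Periodic rate r = 0.1355/4 per quarter; n is counted in quarters.
The ordinary-annuity PV formula values the stream one period before the first payment (period 7); discount that back 7 periods:
PV₀ = 19,698 × [1 − (1+r)^−72] / r × (1+r)^−7 = ¥418,701

¥418,701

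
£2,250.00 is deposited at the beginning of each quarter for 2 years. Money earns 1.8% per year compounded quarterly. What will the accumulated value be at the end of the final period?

This is an annuity due: 8 deposits of £2,250.00 at the beginning of each quarter.
Periodic rate r = 0.018/4 per quarter; n is counted in quarters.
FV = PMT × [((1+r)^n − 1)/r] × (1+r) = 2,250 × [(1+r)^8 − 1] / r × (1+r) = £18,368.35

£18,368.35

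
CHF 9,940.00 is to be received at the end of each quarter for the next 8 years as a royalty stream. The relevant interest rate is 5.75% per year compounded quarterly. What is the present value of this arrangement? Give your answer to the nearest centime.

CHF 253,527.44

This is an ordinary annuity: 32 payments of CHF 9,940.00 at the end of each quarter.
Periodic rate r = 0.0575/4 per quarter; n is counted in quarters.
PV = PMT × [(1 − (1+r)^−n)/r] = 9,940 × [1 − (1+r)^−32] / r = CHF 253,527.44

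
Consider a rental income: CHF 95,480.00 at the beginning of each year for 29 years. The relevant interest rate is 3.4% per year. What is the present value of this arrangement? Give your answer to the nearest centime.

This is an annuity due: 29 payments of CHF 95,480.00 at the beginning of each year.
Periodic rate r = 0.034 per year.
PV = PMT × [(1 − (1+r)^−n)/r] × (1+r) = 95,480 × [1 − (1+r)^−29] / r × (1+r) = CHF 1,802,535.06

CHF 1,802,535.06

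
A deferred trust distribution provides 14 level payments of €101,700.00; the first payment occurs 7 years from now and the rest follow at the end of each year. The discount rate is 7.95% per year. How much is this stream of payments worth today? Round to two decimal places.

Ordinary annuity of 14 payments, first payment at period 7.
Periodic rate r = 0.0795 per year.
The ordinary-annuity PV formula values the stream one period before the first payment (period 6); discount that back 6 periods:
PV₀ = 101,700 × [1 − (1+r)^−14] / r × (1+r)^−6 = €531,370.97

€531,370.97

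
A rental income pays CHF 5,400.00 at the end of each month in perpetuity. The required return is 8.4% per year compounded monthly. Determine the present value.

Periodic rate r = 0.084/12 per month.
Level perpetuity: PV = PMT / r = 5,400 / (0.084/12) = CHF 771,428.57.

CHF 771,428.57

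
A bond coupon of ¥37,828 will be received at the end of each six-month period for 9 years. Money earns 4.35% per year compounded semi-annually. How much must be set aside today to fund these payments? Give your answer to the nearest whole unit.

This is an ordinary annuity: 18 payments of ¥37,828 at the end of each six-month period.
Periodic rate r = 0.0435/2 per half-year; n is counted in half-years.
PV = PMT × [(1 − (1+r)^−n)/r] = 37,828 × [1 − (1+r)^−18] / r = ¥558,489

¥558,489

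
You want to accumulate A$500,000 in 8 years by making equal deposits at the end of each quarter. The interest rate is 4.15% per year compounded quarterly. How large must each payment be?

Level ordinary annuity; solve FV = PMT × [((1+r)^n − 1)/r] for PMT.
Periodic rate r = 0.0415/4 per quarter; n is counted in quarters.
With n = 32: PMT = 500,000 / ([((1+r)^n − 1)/r]) = A$13,254.69

A$13,254.69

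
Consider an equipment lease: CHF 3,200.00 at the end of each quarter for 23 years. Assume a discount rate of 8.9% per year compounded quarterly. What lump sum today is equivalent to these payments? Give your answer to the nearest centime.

This is an ordinary annuity: 92 payments of CHF 3,200.00 at the end of each quarter.
Periodic rate r = 0.089/4 per quarter; n is counted in quarters.
PV = PMT × [(1 − (1+r)^−n)/r] = 3,200 × [1 − (1+r)^−92] / r = CHF 124,828.47

CHF 124,828.47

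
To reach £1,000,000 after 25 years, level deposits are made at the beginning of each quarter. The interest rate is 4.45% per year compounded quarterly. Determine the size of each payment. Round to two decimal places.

Level annuity due; solve FV = PMT × [((1+r)^n − 1)/r] × (1+r) for PMT.
Periodic rate r = 0.0445/4 per quarter; n is counted in quarters.
With n = 100: PMT = 1,000,000 / ([((1+r)^n − 1)/r] × (1+r)) = £5,437.88

£5,437.88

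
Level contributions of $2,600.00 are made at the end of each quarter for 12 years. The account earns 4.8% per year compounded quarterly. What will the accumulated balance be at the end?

This is an ordinary annuity: 48 deposits of $2,600.00 at the end of each quarter.
Periodic rate r = 0.048/4 per quarter; n is counted in quarters.
FV = PMT × [((1+r)^n − 1)/r] = 2,600 × [(1+r)^48 − 1] / r = $167,444.30

$167,444.30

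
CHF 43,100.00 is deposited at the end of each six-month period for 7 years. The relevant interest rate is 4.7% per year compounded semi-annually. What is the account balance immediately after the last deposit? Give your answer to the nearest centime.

This is an ordinary annuity: 14 deposits of CHF 43,100.00 at the end of each six-month period.
Periodic rate r = 0.047/2 per half-year; n is counted in half-years.
FV = PMT × [((1+r)^n − 1)/r] = 43,100 × [(1+r)^14 − 1] / r = CHF 704,820.44

CHF 704,820.44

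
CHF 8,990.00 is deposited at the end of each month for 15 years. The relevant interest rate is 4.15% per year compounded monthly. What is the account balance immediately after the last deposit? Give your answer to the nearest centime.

This is an ordinary annuity: 180 deposits of CHF 8,990.00 at the end of each month.
Periodic rate r = 0.0415/12 per month; n is counted in months.
FV = PMT × [((1+r)^n − 1)/r] = 8,990 × [(1+r)^180 − 1] / r = CHF 2,239,695.10

CHF 2,239,695.10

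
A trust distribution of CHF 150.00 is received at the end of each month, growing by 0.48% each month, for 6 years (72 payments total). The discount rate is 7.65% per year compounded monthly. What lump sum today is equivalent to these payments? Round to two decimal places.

CHF 10,156.55

Periodic rate r = 0.0765/12 per month; n is counted in months.
Growing ordinary annuity: PV = PMT₁ × [1 − ((1+g)/(1+r))^n] / (r − g) = 150 × [1 − ((1+0.0048)/(1+r))^72] / (r − 0.0048) = CHF 10,156.55.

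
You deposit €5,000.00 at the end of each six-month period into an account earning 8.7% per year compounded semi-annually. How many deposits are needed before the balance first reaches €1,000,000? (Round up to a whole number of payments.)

Periodic rate r = 0.087/2 per half-year; n is counted in half-years.
Ordinary annuity FV: 1,000,000 = 5,000 × [((1+r)^n − 1)/r].
(1+r)^n = 1 + 1,000,000 × r / 5,000, so n = ln(1 + 1,000,000·r/5,000) / ln(1+r) = 53.36.
Round up to a whole number of payments: n = 54.

54 payments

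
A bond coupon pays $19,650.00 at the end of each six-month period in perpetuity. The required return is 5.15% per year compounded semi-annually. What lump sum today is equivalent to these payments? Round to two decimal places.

Periodic rate r = 0.0515/2 per half-year.
Level perpetuity: PV = PMT / r = 19,650 / (0.0515/2) = $763,106.80.

$763,106.80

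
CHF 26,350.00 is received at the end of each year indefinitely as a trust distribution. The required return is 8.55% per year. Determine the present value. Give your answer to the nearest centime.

CHF 308,187.13

Periodic rate r = 0.0855 per year.
Level perpetuity: PV = PMT / r = 26,350 / (0.0855) = CHF 308,187.13.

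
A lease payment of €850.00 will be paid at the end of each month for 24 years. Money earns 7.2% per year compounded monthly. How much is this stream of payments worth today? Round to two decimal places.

This is an ordinary annuity: 288 payments of €850.00 at the end of each month.
Periodic rate r = 0.072/12 per month; n is counted in months.
PV = PMT × [(1 − (1+r)^−n)/r] = 850 × [1 − (1+r)^−288] / r = €116,370.82

€116,370.82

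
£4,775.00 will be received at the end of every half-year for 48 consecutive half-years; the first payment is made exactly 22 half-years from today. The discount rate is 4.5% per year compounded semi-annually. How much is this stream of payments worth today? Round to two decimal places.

Ordinary annuity of 48 payments, first payment at period 22.
Periodic rate r = 0.045/2 per half-year; n is counted in half-years.
The ordinary-annuity PV formula values the stream one period before the first payment (period 21); discount that back 21 periods:
PV₀ = 4,775 × [1 − (1+r)^−48] / r × (1+r)^−21 = £87,291.79

£87,291.79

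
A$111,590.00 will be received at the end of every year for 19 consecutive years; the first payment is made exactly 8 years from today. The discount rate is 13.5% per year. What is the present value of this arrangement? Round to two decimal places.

A$309,941.04

Ordinary annuity of 19 payments, first payment at period 8.
Periodic rate r = 0.135 per year.
The ordinary-annuity PV formula values the stream one period before the first payment (period 7); discount that back 7 periods:
PV₀ = 111,590 × [1 − (1+r)^−19] / r × (1+r)^−7 = A$309,941.04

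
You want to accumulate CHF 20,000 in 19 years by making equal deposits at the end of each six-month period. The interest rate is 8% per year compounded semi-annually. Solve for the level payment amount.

Level ordinary annuity; solve FV = PMT × [((1+r)^n − 1)/r] for PMT.
Periodic rate r = 0.08/2 per half-year; n is counted in half-years.
With n = 38: PMT = 20,000 / ([((1+r)^n − 1)/r]) = CHF 232.64

CHF 232.64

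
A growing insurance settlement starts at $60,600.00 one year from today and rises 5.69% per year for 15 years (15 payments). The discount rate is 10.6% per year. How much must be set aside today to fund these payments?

$609,658.00

Periodic rate r = 0.106 per year.
Growing ordinary annuity: PV = PMT₁ × [1 − ((1+g)/(1+r))^n] / (r − g) = 60,600 × [1 − ((1+0.0569)/(1+r))^15] / (r − 0.0569) = $609,658.00.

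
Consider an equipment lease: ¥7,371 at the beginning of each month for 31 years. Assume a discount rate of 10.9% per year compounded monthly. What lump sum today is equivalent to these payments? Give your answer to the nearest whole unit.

¥790,520

This is an annuity due: 372 payments of ¥7,371 at the beginning of each month.
Periodic rate r = 0.109/12 per month; n is counted in months.
PV = PMT × [(1 − (1+r)^−n)/r] × (1+r) = 7,371 × [1 − (1+r)^−372] / r × (1+r) = ¥790,520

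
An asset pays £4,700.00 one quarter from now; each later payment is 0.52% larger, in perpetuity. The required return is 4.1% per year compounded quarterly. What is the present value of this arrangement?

£930,693.07

Periodic rate r = 0.041/4 per quarter.
Growing perpetuity (Gordon): PV = PMT₁ / (r − g) = 4,700 / (r − 0.0052) = £930,693.07.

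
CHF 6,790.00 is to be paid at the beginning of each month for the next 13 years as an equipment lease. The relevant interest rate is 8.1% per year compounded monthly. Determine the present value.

CHF 658,137.70

This is an annuity due: 156 payments of CHF 6,790.00 at the beginning of each month.
Periodic rate r = 0.081/12 per month; n is counted in months.
PV = PMT × [(1 − (1+r)^−n)/r] × (1+r) = 6,790 × [1 − (1+r)^−156] / r × (1+r) = CHF 658,137.70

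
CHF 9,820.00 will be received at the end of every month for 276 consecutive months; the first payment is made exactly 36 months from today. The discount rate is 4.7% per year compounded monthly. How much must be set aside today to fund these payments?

CHF 1,443,238.85

Ordinary annuity of 276 payments, first payment at period 36.
Periodic rate r = 0.047/12 per month; n is counted in months.
The ordinary-annuity PV formula values the stream one period before the first payment (period 35); discount that back 35 periods:
PV₀ = 9,820 × [1 − (1+r)^−276] / r × (1+r)^−35 = CHF 1,443,238.85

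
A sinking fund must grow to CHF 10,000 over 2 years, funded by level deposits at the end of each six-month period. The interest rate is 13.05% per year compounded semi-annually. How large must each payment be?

CHF 2,268.19

Level ordinary annuity; solve FV = PMT × [((1+r)^n − 1)/r] for PMT.
Periodic rate r = 0.1305/2 per half-year; n is counted in half-years.
With n = 4: PMT = 10,000 / ([((1+r)^n − 1)/r]) = CHF 2,268.19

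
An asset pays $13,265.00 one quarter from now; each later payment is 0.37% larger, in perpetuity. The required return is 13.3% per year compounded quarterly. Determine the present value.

$448,900.17

Periodic rate r = 0.133/4 per quarter.
Growing perpetuity (Gordon): PV = PMT₁ / (r − g) = 13,265 / (r − 0.0037) = $448,900.17.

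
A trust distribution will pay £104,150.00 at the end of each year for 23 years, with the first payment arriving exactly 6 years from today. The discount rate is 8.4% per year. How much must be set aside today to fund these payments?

Ordinary annuity of 23 payments, first payment at period 6.
Periodic rate r = 0.084 per year.
The ordinary-annuity PV formula values the stream one period before the first payment (period 5); discount that back 5 periods:
PV₀ = 104,150 × [1 − (1+r)^−23] / r × (1+r)^−5 = £698,800.98

£698,800.98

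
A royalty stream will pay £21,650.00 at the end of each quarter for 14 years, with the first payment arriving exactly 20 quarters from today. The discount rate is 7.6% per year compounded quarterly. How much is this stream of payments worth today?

Ordinary annuity of 56 payments, first payment at period 20.
Periodic rate r = 0.076/4 per quarter; n is counted in quarters.
The ordinary-annuity PV formula values the stream one period before the first payment (period 19); discount that back 19 periods:
PV₀ = 21,650 × [1 − (1+r)^−56] / r × (1+r)^−19 = £519,142.12

£519,142.12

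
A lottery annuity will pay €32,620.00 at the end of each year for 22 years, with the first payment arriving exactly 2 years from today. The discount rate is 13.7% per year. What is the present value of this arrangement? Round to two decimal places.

€196,988.33

Ordinary annuity of 22 payments, first payment at period 2.
Periodic rate r = 0.137 per year.
The ordinary-annuity PV formula values the stream one period before the first payment (period 1); discount that back 1 periods:
PV₀ = 32,620 × [1 − (1+r)^−22] / r × (1+r)^−1 = €196,988.33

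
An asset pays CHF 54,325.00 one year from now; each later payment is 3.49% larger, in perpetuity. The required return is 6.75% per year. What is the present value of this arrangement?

Periodic rate r = 0.0675 per year.
Growing perpetuity (Gordon): PV = PMT₁ / (r − g) = 54,325 / (r − 0.0349) = CHF 1,666,411.04.

CHF 1,666,411.04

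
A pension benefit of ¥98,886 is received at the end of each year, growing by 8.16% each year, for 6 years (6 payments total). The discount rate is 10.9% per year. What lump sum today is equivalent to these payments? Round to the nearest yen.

Periodic rate r = 0.109 per year.
Growing ordinary annuity: PV = PMT₁ × [1 − ((1+g)/(1+r))^n] / (r − g) = 98,886 × [1 − ((1+0.0816)/(1+r))^6] / (r − 0.0816) = ¥503,024.

¥503,024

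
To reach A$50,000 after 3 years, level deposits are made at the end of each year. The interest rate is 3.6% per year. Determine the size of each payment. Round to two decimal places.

A$16,080.81

Level ordinary annuity; solve FV = PMT × [((1+r)^n − 1)/r] for PMT.
Periodic rate r = 0.036 per year.
With n = 3: PMT = 50,000 / ([((1+r)^n − 1)/r]) = A$16,080.81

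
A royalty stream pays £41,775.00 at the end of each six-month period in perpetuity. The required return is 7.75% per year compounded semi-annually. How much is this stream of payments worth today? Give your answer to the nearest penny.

£1,078,064.52

Periodic rate r = 0.0775/2 per half-year.
Level perpetuity: PV = PMT / r = 41,775 / (0.0775/2) = £1,078,064.52.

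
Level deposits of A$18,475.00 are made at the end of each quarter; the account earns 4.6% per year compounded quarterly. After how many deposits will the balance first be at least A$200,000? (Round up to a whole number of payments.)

11 payments

Periodic rate r = 0.046/4 per quarter; n is counted in quarters.
Ordinary annuity FV: 200,000 = 18,475 × [((1+r)^n − 1)/r].
(1+r)^n = 1 + 200,000 × r / 18,475, so n = ln(1 + 200,000·r/18,475) / ln(1+r) = 10.26.
Round up to a whole number of payments: n = 11.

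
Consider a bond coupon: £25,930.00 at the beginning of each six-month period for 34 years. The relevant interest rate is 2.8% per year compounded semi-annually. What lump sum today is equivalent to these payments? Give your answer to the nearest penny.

This is an annuity due: 68 payments of £25,930.00 at the beginning of each six-month period.
Periodic rate r = 0.028/2 per half-year; n is counted in half-years.
PV = PMT × [(1 − (1+r)^−n)/r] × (1+r) = 25,930 × [1 − (1+r)^−68] / r × (1+r) = £1,148,394.45

£1,148,394.45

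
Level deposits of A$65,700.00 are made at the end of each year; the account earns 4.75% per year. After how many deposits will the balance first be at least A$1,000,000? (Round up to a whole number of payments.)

12 payments

Periodic rate r = 0.0475 per year.
Ordinary annuity FV: 1,000,000 = 65,700 × [((1+r)^n − 1)/r].
(1+r)^n = 1 + 1,000,000 × r / 65,700, so n = ln(1 + 1,000,000·r/65,700) / ln(1+r) = 11.72.
Round up to a whole number of payments: n = 12.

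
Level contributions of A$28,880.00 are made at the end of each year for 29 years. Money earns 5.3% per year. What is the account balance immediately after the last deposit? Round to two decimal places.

This is an ordinary annuity: 29 deposits of A$28,880.00 at the end of each year.
Periodic rate r = 0.053 per year.
FV = PMT × [((1+r)^n − 1)/r] = 28,880 × [(1+r)^29 − 1] / r = A$1,891,469.05

A$1,891,469.05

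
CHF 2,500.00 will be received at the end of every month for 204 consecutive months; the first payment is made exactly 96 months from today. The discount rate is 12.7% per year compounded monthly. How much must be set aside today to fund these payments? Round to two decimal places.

CHF 76,744.09

Ordinary annuity of 204 payments, first payment at period 96.
Periodic rate r = 0.127/12 per month; n is counted in months.
The ordinary-annuity PV formula values the stream one period before the first payment (period 95); discount that back 95 periods:
PV₀ = 2,500 × [1 − (1+r)^−204] / r × (1+r)^−95 = CHF 76,744.09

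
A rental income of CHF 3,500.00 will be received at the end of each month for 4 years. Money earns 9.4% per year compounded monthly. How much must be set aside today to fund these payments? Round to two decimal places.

CHF 139,578.98

This is an ordinary annuity: 48 payments of CHF 3,500.00 at the end of each month.
Periodic rate r = 0.094/12 per month; n is counted in months.
PV = PMT × [(1 − (1+r)^−n)/r] = 3,500 × [1 − (1+r)^−48] / r = CHF 139,578.98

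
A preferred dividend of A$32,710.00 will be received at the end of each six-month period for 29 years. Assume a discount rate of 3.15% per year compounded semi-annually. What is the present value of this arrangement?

A$1,237,821.87

This is an ordinary annuity: 58 payments of A$32,710.00 at the end of each six-month period.
Periodic rate r = 0.0315/2 per half-year; n is counted in half-years.
PV = PMT × [(1 − (1+r)^−n)/r] = 32,710 × [1 − (1+r)^−58] / r = A$1,237,821.87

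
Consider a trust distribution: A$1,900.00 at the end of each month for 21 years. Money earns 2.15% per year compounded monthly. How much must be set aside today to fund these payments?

This is an ordinary annuity: 252 payments of A$1,900.00 at the end of each month.
Periodic rate r = 0.0215/12 per month; n is counted in months.
PV = PMT × [(1 − (1+r)^−n)/r] = 1,900 × [1 − (1+r)^−252] / r = A$385,023.40

A$385,023.40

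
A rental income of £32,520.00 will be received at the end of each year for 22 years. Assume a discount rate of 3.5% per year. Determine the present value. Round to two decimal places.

This is an ordinary annuity: 22 payments of £32,520.00 at the end of each year.
Periodic rate r = 0.035 per year.
PV = PMT × [(1 − (1+r)^−n)/r] = 32,520 × [1 − (1+r)^−22] / r = £493,234.90

£493,234.90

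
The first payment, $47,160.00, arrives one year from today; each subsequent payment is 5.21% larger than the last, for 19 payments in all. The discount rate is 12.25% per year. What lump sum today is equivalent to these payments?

Periodic rate r = 0.1225 per year.
Growing ordinary annuity: PV = PMT₁ × [1 − ((1+g)/(1+r))^n] / (r − g) = 47,160 × [1 − ((1+0.0521)/(1+r))^19] / (r − 0.0521) = $474,207.51.

$474,207.51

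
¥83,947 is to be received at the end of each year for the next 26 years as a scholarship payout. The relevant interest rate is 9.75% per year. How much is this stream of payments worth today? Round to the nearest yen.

¥784,350

This is an ordinary annuity: 26 payments of ¥83,947 at the end of each year.
Periodic rate r = 0.0975 per year.
PV = PMT × [(1 − (1+r)^−n)/r] = 83,947 × [1 − (1+r)^−26] / r = ¥784,350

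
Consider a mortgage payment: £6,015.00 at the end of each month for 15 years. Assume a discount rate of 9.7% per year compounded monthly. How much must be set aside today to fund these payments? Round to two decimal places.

£569,426.12

This is an ordinary annuity: 180 payments of £6,015.00 at the end of each month.
Periodic rate r = 0.097/12 per month; n is counted in months.
PV = PMT × [(1 − (1+r)^−n)/r] = 6,015 × [1 − (1+r)^−180] / r = £569,426.12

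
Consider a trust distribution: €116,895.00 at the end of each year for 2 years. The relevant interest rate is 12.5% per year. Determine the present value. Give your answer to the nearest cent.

This is an ordinary annuity: 2 payments of €116,895.00 at the end of each year.
Periodic rate r = 0.125 per year.
PV = PMT × [(1 − (1+r)^−n)/r] = 116,895 × [1 − (1+r)^−2] / r = €196,268.15

€196,268.15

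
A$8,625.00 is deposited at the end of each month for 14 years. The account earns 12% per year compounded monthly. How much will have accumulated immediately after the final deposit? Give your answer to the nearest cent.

A$3,726,836.47

This is an ordinary annuity: 168 deposits of A$8,625.00 at the end of each month.
Periodic rate r = 0.12/12 per month; n is counted in months.
FV = PMT × [((1+r)^n − 1)/r] = 8,625 × [(1+r)^168 − 1] / r = A$3,726,836.47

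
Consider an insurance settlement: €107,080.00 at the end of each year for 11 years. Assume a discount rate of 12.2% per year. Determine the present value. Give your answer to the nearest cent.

This is an ordinary annuity: 11 payments of €107,080.00 at the end of each year.
Periodic rate r = 0.122 per year.
PV = PMT × [(1 − (1+r)^−n)/r] = 107,080 × [1 − (1+r)^−11] / r = €630,289.30

€630,289.30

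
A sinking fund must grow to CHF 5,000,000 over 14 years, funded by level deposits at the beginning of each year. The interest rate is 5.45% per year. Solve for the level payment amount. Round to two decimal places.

Level annuity due; solve FV = PMT × [((1+r)^n − 1)/r] × (1+r) for PMT.
Periodic rate r = 0.0545 per year.
With n = 14: PMT = 5,000,000 / ([((1+r)^n − 1)/r] × (1+r)) = CHF 234,477.51

CHF 234,477.51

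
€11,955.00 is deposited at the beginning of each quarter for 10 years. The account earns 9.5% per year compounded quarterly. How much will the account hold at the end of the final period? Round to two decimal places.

€802,437.04

This is an annuity due: 40 deposits of €11,955.00 at the beginning of each quarter.
Periodic rate r = 0.095/4 per quarter; n is counted in quarters.
FV = PMT × [((1+r)^n − 1)/r] × (1+r) = 11,955 × [(1+r)^40 − 1] / r × (1+r) = €802,437.04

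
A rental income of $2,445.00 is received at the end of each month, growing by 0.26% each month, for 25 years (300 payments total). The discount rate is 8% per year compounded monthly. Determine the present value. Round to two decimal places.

Periodic rate r = 0.08/12 per month; n is counted in months.
Growing ordinary annuity: PV = PMT₁ × [1 − ((1+g)/(1+r))^n] / (r − g) = 2,445 × [1 − ((1+0.0026)/(1+r))^300] / (r − 0.0026) = $422,727.17.

$422,727.17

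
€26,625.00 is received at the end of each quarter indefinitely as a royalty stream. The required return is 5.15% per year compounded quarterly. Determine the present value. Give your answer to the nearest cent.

Periodic rate r = 0.0515/4 per quarter.
Level perpetuity: PV = PMT / r = 26,625 / (0.0515/4) = €2,067,961.17.

€2,067,961.17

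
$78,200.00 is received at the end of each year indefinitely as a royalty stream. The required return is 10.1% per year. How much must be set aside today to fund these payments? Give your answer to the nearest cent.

Periodic rate r = 0.101 per year.
Level perpetuity: PV = PMT / r = 78,200 / (0.101) = $774,257.43.

$774,257.43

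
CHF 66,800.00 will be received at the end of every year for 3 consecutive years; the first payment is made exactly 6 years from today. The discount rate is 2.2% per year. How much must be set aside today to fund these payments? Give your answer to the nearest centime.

CHF 172,111.54

Ordinary annuity of 3 payments, first payment at period 6.
Periodic rate r = 0.022 per year.
The ordinary-annuity PV formula values the stream one period before the first payment (period 5); discount that back 5 periods:
PV₀ = 66,800 × [1 − (1+r)^−3] / r × (1+r)^−5 = CHF 172,111.54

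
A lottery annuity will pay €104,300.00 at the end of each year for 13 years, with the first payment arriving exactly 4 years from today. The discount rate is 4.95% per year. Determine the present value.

€850,111.93

Ordinary annuity of 13 payments, first payment at period 4.
Periodic rate r = 0.0495 per year.
The ordinary-annuity PV formula values the stream one period before the first payment (period 3); discount that back 3 periods:
PV₀ = 104,300 × [1 − (1+r)^−13] / r × (1+r)^−3 = €850,111.93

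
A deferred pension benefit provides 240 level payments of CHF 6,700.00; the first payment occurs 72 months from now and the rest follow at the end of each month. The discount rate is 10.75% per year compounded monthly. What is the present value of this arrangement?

CHF 350,357.45

Ordinary annuity of 240 payments, first payment at period 72.
Periodic rate r = 0.1075/12 per month; n is counted in months.
The ordinary-annuity PV formula values the stream one period before the first payment (period 71); discount that back 71 periods:
PV₀ = 6,700 × [1 − (1+r)^−240] / r × (1+r)^−71 = CHF 350,357.45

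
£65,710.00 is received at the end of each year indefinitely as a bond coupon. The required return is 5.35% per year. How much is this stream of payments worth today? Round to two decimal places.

£1,228,224.30

Periodic rate r = 0.0535 per year.
Level perpetuity: PV = PMT / r = 65,710 / (0.0535) = £1,228,224.30.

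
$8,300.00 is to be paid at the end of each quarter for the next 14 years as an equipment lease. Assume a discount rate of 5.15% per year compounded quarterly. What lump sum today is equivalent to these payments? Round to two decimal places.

This is an ordinary annuity: 56 payments of $8,300.00 at the end of each quarter.
Periodic rate r = 0.0515/4 per quarter; n is counted in quarters.
PV = PMT × [(1 − (1+r)^−n)/r] = 8,300 × [1 − (1+r)^−56] / r = $329,738.09

$329,738.09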